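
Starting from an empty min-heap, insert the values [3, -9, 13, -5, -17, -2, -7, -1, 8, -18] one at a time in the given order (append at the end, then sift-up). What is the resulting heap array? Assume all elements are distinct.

Insert 3:
  append 3 at index 0 → [3] (no swap needed)
Insert -9:
  append -9 at index 1 → [3, -9]
  -9 < parent 3 at index 0, swap → [-9, 3]
Insert 13:
  append 13 at index 2 → [-9, 3, 13] (no swap needed)
Insert -5:
  append -5 at index 3 → [-9, 3, 13, -5]
  -5 < parent 3 at index 1, swap → [-9, -5, 13, 3]
Insert -17:
  append -17 at index 4 → [-9, -5, 13, 3, -17]
  -17 < parent -5 at index 1, swap → [-9, -17, 13, 3, -5]
  -17 < parent -9 at index 0, swap → [-17, -9, 13, 3, -5]
Insert -2:
  append -2 at index 5 → [-17, -9, 13, 3, -5, -2]
  -2 < parent 13 at index 2, swap → [-17, -9, -2, 3, -5, 13]
Insert -7:
  append -7 at index 6 → [-17, -9, -2, 3, -5, 13, -7]
  -7 < parent -2 at index 2, swap → [-17, -9, -7, 3, -5, 13, -2]
Insert -1:
  append -1 at index 7 → [-17, -9, -7, 3, -5, 13, -2, -1]
  -1 < parent 3 at index 3, swap → [-17, -9, -7, -1, -5, 13, -2, 3]
Insert 8:
  append 8 at index 8 → [-17, -9, -7, -1, -5, 13, -2, 3, 8] (no swap needed)
Insert -18:
  append -18 at index 9 → [-17, -9, -7, -1, -5, 13, -2, 3, 8, -18]
  -18 < parent -5 at index 4, swap → [-17, -9, -7, -1, -18, 13, -2, 3, 8, -5]
  -18 < parent -9 at index 1, swap → [-17, -18, -7, -1, -9, 13, -2, 3, 8, -5]
  -18 < parent -17 at index 0, swap → [-18, -17, -7, -1, -9, 13, -2, 3, 8, -5]

[-18, -17, -7, -1, -9, 13, -2, 3, 8, -5]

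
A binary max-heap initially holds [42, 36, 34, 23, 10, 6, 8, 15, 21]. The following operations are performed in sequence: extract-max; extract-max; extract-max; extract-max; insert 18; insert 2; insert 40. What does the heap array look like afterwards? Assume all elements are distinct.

[40, 21, 18, 10, 6, 15, 2, 8]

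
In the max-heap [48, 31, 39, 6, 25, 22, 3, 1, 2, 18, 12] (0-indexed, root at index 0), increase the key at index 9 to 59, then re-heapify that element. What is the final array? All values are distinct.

set index 9 from 18 to 59 → [48, 31, 39, 6, 25, 22, 3, 1, 2, 59, 12]
59 > parent 25 at index 4, swap → [48, 31, 39, 6, 59, 22, 3, 1, 2, 25, 12]
59 > parent 31 at index 1, swap → [48, 59, 39, 6, 31, 22, 3, 1, 2, 25, 12]
59 > parent 48 at index 0, swap → [59, 48, 39, 6, 31, 22, 3, 1, 2, 25, 12]

[59, 48, 39, 6, 31, 22, 3, 1, 2, 25, 12]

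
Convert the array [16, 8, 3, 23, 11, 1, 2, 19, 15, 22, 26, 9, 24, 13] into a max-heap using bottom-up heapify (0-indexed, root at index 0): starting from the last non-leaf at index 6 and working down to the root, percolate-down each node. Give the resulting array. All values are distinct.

sift down from index 6:
  2 vs only child 13 at index 13, swap → [16, 8, 3, 23, 11, 1, 13, 19, 15, 22, 26, 9, 24, 2]
sift down from index 5:
  1 vs larger child 24 at index 12, swap → [16, 8, 3, 23, 11, 24, 13, 19, 15, 22, 26, 9, 1, 2]
sift down from index 4:
  11 vs larger child 26 at index 10, swap → [16, 8, 3, 23, 26, 24, 13, 19, 15, 22, 11, 9, 1, 2]
sift down from index 3: already satisfies heap property
sift down from index 2:
  3 vs larger child 24 at index 5, swap → [16, 8, 24, 23, 26, 3, 13, 19, 15, 22, 11, 9, 1, 2]
  3 vs larger child 9 at index 11, swap → [16, 8, 24, 23, 26, 9, 13, 19, 15, 22, 11, 3, 1, 2]
sift down from index 1:
  8 vs larger child 26 at index 4, swap → [16, 26, 24, 23, 8, 9, 13, 19, 15, 22, 11, 3, 1, 2]
  8 vs larger child 22 at index 9, swap → [16, 26, 24, 23, 22, 9, 13, 19, 15, 8, 11, 3, 1, 2]
sift down from index 0:
  16 vs larger child 26 at index 1, swap → [26, 16, 24, 23, 22, 9, 13, 19, 15, 8, 11, 3, 1, 2]
  16 vs larger child 23 at index 3, swap → [26, 23, 24, 16, 22, 9, 13, 19, 15, 8, 11, 3, 1, 2]
  16 vs larger child 19 at index 7, swap → [26, 23, 24, 19, 22, 9, 13, 16, 15, 8, 11, 3, 1, 2]

[26, 23, 24, 19, 22, 9, 13, 16, 15, 8, 11, 3, 1, 2]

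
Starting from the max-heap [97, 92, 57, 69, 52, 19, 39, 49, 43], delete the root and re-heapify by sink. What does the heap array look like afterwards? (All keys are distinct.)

[92, 69, 57, 49, 52, 19, 39, 43]

remove root 97; move last element 43 to root → [43, 92, 57, 69, 52, 19, 39, 49]
43 vs larger child 92 at index 1, swap → [92, 43, 57, 69, 52, 19, 39, 49]
43 vs larger child 69 at index 3, swap → [92, 69, 57, 43, 52, 19, 39, 49]
43 vs only child 49 at index 7, swap → [92, 69, 57, 49, 52, 19, 39, 43]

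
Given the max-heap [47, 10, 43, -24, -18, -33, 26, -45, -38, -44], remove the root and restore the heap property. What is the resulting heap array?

remove root 47; move last element -44 to root → [-44, 10, 43, -24, -18, -33, 26, -45, -38]
-44 vs larger child 43 at index 2, swap → [43, 10, -44, -24, -18, -33, 26, -45, -38]
-44 vs larger child 26 at index 6, swap → [43, 10, 26, -24, -18, -33, -44, -45, -38]

[43, 10, 26, -24, -18, -33, -44, -45, -38]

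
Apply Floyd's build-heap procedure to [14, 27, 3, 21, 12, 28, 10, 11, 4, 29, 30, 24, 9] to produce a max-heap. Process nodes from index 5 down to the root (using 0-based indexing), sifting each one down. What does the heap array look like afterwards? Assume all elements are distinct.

[30, 29, 28, 21, 27, 24, 10, 11, 4, 14, 12, 3, 9]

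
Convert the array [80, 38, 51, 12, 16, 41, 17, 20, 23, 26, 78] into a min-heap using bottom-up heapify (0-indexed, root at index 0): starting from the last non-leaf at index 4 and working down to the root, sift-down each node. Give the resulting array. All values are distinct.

[12, 16, 17, 20, 26, 41, 51, 38, 23, 80, 78]

sift down from index 4: already satisfies heap property
sift down from index 3: already satisfies heap property
sift down from index 2:
  51 vs smaller child 17 at index 6, swap → [80, 38, 17, 12, 16, 41, 51, 20, 23, 26, 78]
sift down from index 1:
  38 vs smaller child 12 at index 3, swap → [80, 12, 17, 38, 16, 41, 51, 20, 23, 26, 78]
  38 vs smaller child 20 at index 7, swap → [80, 12, 17, 20, 16, 41, 51, 38, 23, 26, 78]
sift down from index 0:
  80 vs smaller child 12 at index 1, swap → [12, 80, 17, 20, 16, 41, 51, 38, 23, 26, 78]
  80 vs smaller child 16 at index 4, swap → [12, 16, 17, 20, 80, 41, 51, 38, 23, 26, 78]
  80 vs smaller child 26 at index 9, swap → [12, 16, 17, 20, 26, 41, 51, 38, 23, 80, 78]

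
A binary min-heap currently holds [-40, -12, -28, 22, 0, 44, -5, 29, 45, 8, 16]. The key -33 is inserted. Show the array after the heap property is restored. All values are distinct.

[-40, -12, -33, 22, 0, -28, -5, 29, 45, 8, 16, 44]

append -33 at index 11 → [-40, -12, -28, 22, 0, 44, -5, 29, 45, 8, 16, -33]
-33 < parent 44 at index 5, swap → [-40, -12, -28, 22, 0, -33, -5, 29, 45, 8, 16, 44]
-33 < parent -28 at index 2, swap → [-40, -12, -33, 22, 0, -28, -5, 29, 45, 8, 16, 44]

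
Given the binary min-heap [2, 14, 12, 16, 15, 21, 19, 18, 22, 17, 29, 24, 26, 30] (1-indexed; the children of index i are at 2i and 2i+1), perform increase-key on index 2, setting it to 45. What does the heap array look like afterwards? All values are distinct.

[2, 15, 12, 16, 17, 21, 19, 18, 22, 45, 29, 24, 26, 30]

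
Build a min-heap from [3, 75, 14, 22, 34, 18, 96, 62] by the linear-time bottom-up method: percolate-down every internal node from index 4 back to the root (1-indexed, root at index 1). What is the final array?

[3, 22, 14, 62, 34, 18, 96, 75]

sift down from index 4: already satisfies heap property
sift down from index 3: already satisfies heap property
sift down from index 2:
  75 vs smaller child 22 at index 4, swap → [3, 22, 14, 75, 34, 18, 96, 62]
  75 vs only child 62 at index 8, swap → [3, 22, 14, 62, 34, 18, 96, 75]
sift down from index 1: already satisfies heap property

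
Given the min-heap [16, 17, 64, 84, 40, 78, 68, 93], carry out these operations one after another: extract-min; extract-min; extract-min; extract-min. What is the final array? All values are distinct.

extract-min → returns 16:
  remove root 16; move last element 93 to root → [93, 17, 64, 84, 40, 78, 68]
  93 vs smaller child 17 at index 1, swap → [17, 93, 64, 84, 40, 78, 68]
  93 vs smaller child 40 at index 4, swap → [17, 40, 64, 84, 93, 78, 68]
extract-min → returns 17:
  remove root 17; move last element 68 to root → [68, 40, 64, 84, 93, 78]
  68 vs smaller child 40 at index 1, swap → [40, 68, 64, 84, 93, 78]
extract-min → returns 40:
  remove root 40; move last element 78 to root → [78, 68, 64, 84, 93]
  78 vs smaller child 64 at index 2, swap → [64, 68, 78, 84, 93]
extract-min → returns 64:
  remove root 64; move last element 93 to root → [93, 68, 78, 84]
  93 vs smaller child 68 at index 1, swap → [68, 93, 78, 84]
  93 vs only child 84 at index 3, swap → [68, 84, 78, 93]

[68, 84, 78, 93]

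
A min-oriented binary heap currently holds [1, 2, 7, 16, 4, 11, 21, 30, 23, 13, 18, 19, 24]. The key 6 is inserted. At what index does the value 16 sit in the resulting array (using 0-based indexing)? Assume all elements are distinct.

3

append 6 at index 13 → [1, 2, 7, 16, 4, 11, 21, 30, 23, 13, 18, 19, 24, 6]
6 < parent 21 at index 6, swap → [1, 2, 7, 16, 4, 11, 6, 30, 23, 13, 18, 19, 24, 21]
6 < parent 7 at index 2, swap → [1, 2, 6, 16, 4, 11, 7, 30, 23, 13, 18, 19, 24, 21]
resulting array: [1, 2, 6, 16, 4, 11, 7, 30, 23, 13, 18, 19, 24, 21]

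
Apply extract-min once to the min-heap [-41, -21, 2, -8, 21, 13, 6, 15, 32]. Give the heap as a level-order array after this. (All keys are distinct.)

remove root -41; move last element 32 to root → [32, -21, 2, -8, 21, 13, 6, 15]
32 vs smaller child -21 at index 1, swap → [-21, 32, 2, -8, 21, 13, 6, 15]
32 vs smaller child -8 at index 3, swap → [-21, -8, 2, 32, 21, 13, 6, 15]
32 vs only child 15 at index 7, swap → [-21, -8, 2, 15, 21, 13, 6, 32]

[-21, -8, 2, 15, 21, 13, 6, 32]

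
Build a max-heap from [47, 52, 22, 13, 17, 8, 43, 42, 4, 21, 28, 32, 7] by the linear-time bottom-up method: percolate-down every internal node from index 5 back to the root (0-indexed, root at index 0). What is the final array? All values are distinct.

sift down from index 5:
  8 vs larger child 32 at index 11, swap → [47, 52, 22, 13, 17, 32, 43, 42, 4, 21, 28, 8, 7]
sift down from index 4:
  17 vs larger child 28 at index 10, swap → [47, 52, 22, 13, 28, 32, 43, 42, 4, 21, 17, 8, 7]
sift down from index 3:
  13 vs larger child 42 at index 7, swap → [47, 52, 22, 42, 28, 32, 43, 13, 4, 21, 17, 8, 7]
sift down from index 2:
  22 vs larger child 43 at index 6, swap → [47, 52, 43, 42, 28, 32, 22, 13, 4, 21, 17, 8, 7]
sift down from index 1: already satisfies heap property
sift down from index 0:
  47 vs larger child 52 at index 1, swap → [52, 47, 43, 42, 28, 32, 22, 13, 4, 21, 17, 8, 7]

[52, 47, 43, 42, 28, 32, 22, 13, 4, 21, 17, 8, 7]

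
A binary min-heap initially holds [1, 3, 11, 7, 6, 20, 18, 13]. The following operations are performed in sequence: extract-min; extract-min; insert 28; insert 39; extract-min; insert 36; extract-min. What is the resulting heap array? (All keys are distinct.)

[11, 13, 20, 18, 39, 36, 28]

extract-min → returns 1:
  remove root 1; move last element 13 to root → [13, 3, 11, 7, 6, 20, 18]
  13 vs smaller child 3 at index 1, swap → [3, 13, 11, 7, 6, 20, 18]
  13 vs smaller child 6 at index 4, swap → [3, 6, 11, 7, 13, 20, 18]
extract-min → returns 3:
  remove root 3; move last element 18 to root → [18, 6, 11, 7, 13, 20]
  18 vs smaller child 6 at index 1, swap → [6, 18, 11, 7, 13, 20]
  18 vs smaller child 7 at index 3, swap → [6, 7, 11, 18, 13, 20]
insert 28:
  append 28 at index 6 → [6, 7, 11, 18, 13, 20, 28] (no swap needed)
insert 39:
  append 39 at index 7 → [6, 7, 11, 18, 13, 20, 28, 39] (no swap needed)
extract-min → returns 6:
  remove root 6; move last element 39 to root → [39, 7, 11, 18, 13, 20, 28]
  39 vs smaller child 7 at index 1, swap → [7, 39, 11, 18, 13, 20, 28]
  39 vs smaller child 13 at index 4, swap → [7, 13, 11, 18, 39, 20, 28]
insert 36:
  append 36 at index 7 → [7, 13, 11, 18, 39, 20, 28, 36] (no swap needed)
extract-min → returns 7:
  remove root 7; move last element 36 to root → [36, 13, 11, 18, 39, 20, 28]
  36 vs smaller child 11 at index 2, swap → [11, 13, 36, 18, 39, 20, 28]
  36 vs smaller child 20 at index 5, swap → [11, 13, 20, 18, 39, 36, 28]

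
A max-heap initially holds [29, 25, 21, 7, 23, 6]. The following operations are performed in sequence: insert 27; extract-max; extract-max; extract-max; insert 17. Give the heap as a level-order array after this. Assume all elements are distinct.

insert 27:
  append 27 at index 6 → [29, 25, 21, 7, 23, 6, 27]
  27 > parent 21 at index 2, swap → [29, 25, 27, 7, 23, 6, 21]
extract-max → returns 29:
  remove root 29; move last element 21 to root → [21, 25, 27, 7, 23, 6]
  21 vs larger child 27 at index 2, swap → [27, 25, 21, 7, 23, 6]
extract-max → returns 27:
  remove root 27; move last element 6 to root → [6, 25, 21, 7, 23]
  6 vs larger child 25 at index 1, swap → [25, 6, 21, 7, 23]
  6 vs larger child 23 at index 4, swap → [25, 23, 21, 7, 6]
extract-max → returns 25:
  remove root 25; move last element 6 to root → [6, 23, 21, 7]
  6 vs larger child 23 at index 1, swap → [23, 6, 21, 7]
  6 vs only child 7 at index 3, swap → [23, 7, 21, 6]
insert 17:
  append 17 at index 4 → [23, 7, 21, 6, 17]
  17 > parent 7 at index 1, swap → [23, 17, 21, 6, 7]

[23, 17, 21, 6, 7]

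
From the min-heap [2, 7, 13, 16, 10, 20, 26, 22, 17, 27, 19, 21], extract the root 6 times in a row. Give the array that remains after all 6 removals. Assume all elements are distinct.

[19, 21, 20, 26, 22, 27]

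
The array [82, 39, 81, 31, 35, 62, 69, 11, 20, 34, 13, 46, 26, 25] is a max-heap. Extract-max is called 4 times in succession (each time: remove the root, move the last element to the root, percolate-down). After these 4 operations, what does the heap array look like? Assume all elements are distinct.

extract-max #1 returns 82:
  remove root 82; move last element 25 to root → [25, 39, 81, 31, 35, 62, 69, 11, 20, 34, 13, 46, 26]
  25 vs larger child 81 at index 2, swap → [81, 39, 25, 31, 35, 62, 69, 11, 20, 34, 13, 46, 26]
  25 vs larger child 69 at index 6, swap → [81, 39, 69, 31, 35, 62, 25, 11, 20, 34, 13, 46, 26]
extract-max #2 returns 81:
  remove root 81; move last element 26 to root → [26, 39, 69, 31, 35, 62, 25, 11, 20, 34, 13, 46]
  26 vs larger child 69 at index 2, swap → [69, 39, 26, 31, 35, 62, 25, 11, 20, 34, 13, 46]
  26 vs larger child 62 at index 5, swap → [69, 39, 62, 31, 35, 26, 25, 11, 20, 34, 13, 46]
  26 vs only child 46 at index 11, swap → [69, 39, 62, 31, 35, 46, 25, 11, 20, 34, 13, 26]
extract-max #3 returns 69:
  remove root 69; move last element 26 to root → [26, 39, 62, 31, 35, 46, 25, 11, 20, 34, 13]
  26 vs larger child 62 at index 2, swap → [62, 39, 26, 31, 35, 46, 25, 11, 20, 34, 13]
  26 vs larger child 46 at index 5, swap → [62, 39, 46, 31, 35, 26, 25, 11, 20, 34, 13]
extract-max #4 returns 62:
  remove root 62; move last element 13 to root → [13, 39, 46, 31, 35, 26, 25, 11, 20, 34]
  13 vs larger child 46 at index 2, swap → [46, 39, 13, 31, 35, 26, 25, 11, 20, 34]
  13 vs larger child 26 at index 5, swap → [46, 39, 26, 31, 35, 13, 25, 11, 20, 34]

[46, 39, 26, 31, 35, 13, 25, 11, 20, 34]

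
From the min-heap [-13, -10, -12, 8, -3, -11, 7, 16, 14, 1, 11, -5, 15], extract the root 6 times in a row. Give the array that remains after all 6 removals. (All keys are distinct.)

extract-min #1 returns -13:
  remove root -13; move last element 15 to root → [15, -10, -12, 8, -3, -11, 7, 16, 14, 1, 11, -5]
  15 vs smaller child -12 at index 2, swap → [-12, -10, 15, 8, -3, -11, 7, 16, 14, 1, 11, -5]
  15 vs smaller child -11 at index 5, swap → [-12, -10, -11, 8, -3, 15, 7, 16, 14, 1, 11, -5]
  15 vs only child -5 at index 11, swap → [-12, -10, -11, 8, -3, -5, 7, 16, 14, 1, 11, 15]
extract-min #2 returns -12:
  remove root -12; move last element 15 to root → [15, -10, -11, 8, -3, -5, 7, 16, 14, 1, 11]
  15 vs smaller child -11 at index 2, swap → [-11, -10, 15, 8, -3, -5, 7, 16, 14, 1, 11]
  15 vs smaller child -5 at index 5, swap → [-11, -10, -5, 8, -3, 15, 7, 16, 14, 1, 11]
extract-min #3 returns -11:
  remove root -11; move last element 11 to root → [11, -10, -5, 8, -3, 15, 7, 16, 14, 1]
  11 vs smaller child -10 at index 1, swap → [-10, 11, -5, 8, -3, 15, 7, 16, 14, 1]
  11 vs smaller child -3 at index 4, swap → [-10, -3, -5, 8, 11, 15, 7, 16, 14, 1]
  11 vs only child 1 at index 9, swap → [-10, -3, -5, 8, 1, 15, 7, 16, 14, 11]
extract-min #4 returns -10:
  remove root -10; move last element 11 to root → [11, -3, -5, 8, 1, 15, 7, 16, 14]
  11 vs smaller child -5 at index 2, swap → [-5, -3, 11, 8, 1, 15, 7, 16, 14]
  11 vs smaller child 7 at index 6, swap → [-5, -3, 7, 8, 1, 15, 11, 16, 14]
extract-min #5 returns -5:
  remove root -5; move last element 14 to root → [14, -3, 7, 8, 1, 15, 11, 16]
  14 vs smaller child -3 at index 1, swap → [-3, 14, 7, 8, 1, 15, 11, 16]
  14 vs smaller child 1 at index 4, swap → [-3, 1, 7, 8, 14, 15, 11, 16]
extract-min #6 returns -3:
  remove root -3; move last element 16 to root → [16, 1, 7, 8, 14, 15, 11]
  16 vs smaller child 1 at index 1, swap → [1, 16, 7, 8, 14, 15, 11]
  16 vs smaller child 8 at index 3, swap → [1, 8, 7, 16, 14, 15, 11]

[1, 8, 7, 16, 14, 15, 11]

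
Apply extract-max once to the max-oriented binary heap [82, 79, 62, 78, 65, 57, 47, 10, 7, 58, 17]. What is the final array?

[79, 78, 62, 17, 65, 57, 47, 10, 7, 58]

remove root 82; move last element 17 to root → [17, 79, 62, 78, 65, 57, 47, 10, 7, 58]
17 vs larger child 79 at index 1, swap → [79, 17, 62, 78, 65, 57, 47, 10, 7, 58]
17 vs larger child 78 at index 3, swap → [79, 78, 62, 17, 65, 57, 47, 10, 7, 58]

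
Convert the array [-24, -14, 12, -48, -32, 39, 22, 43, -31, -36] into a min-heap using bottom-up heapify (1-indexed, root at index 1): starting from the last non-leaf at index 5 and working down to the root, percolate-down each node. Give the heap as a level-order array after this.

[-48, -36, 12, -31, -32, 39, 22, 43, -14, -24]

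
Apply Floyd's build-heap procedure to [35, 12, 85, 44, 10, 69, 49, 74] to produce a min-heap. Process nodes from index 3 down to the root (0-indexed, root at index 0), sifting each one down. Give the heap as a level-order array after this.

sift down from index 3: already satisfies heap property
sift down from index 2:
  85 vs smaller child 49 at index 6, swap → [35, 12, 49, 44, 10, 69, 85, 74]
sift down from index 1:
  12 vs smaller child 10 at index 4, swap → [35, 10, 49, 44, 12, 69, 85, 74]
sift down from index 0:
  35 vs smaller child 10 at index 1, swap → [10, 35, 49, 44, 12, 69, 85, 74]
  35 vs smaller child 12 at index 4, swap → [10, 12, 49, 44, 35, 69, 85, 74]

[10, 12, 49, 44, 35, 69, 85, 74]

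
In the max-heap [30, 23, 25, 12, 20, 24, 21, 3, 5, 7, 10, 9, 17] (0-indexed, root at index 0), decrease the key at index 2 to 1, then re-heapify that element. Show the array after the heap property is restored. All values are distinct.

set index 2 from 25 to 1 → [30, 23, 1, 12, 20, 24, 21, 3, 5, 7, 10, 9, 17]
1 vs larger child 24 at index 5, swap → [30, 23, 24, 12, 20, 1, 21, 3, 5, 7, 10, 9, 17]
1 vs larger child 17 at index 12, swap → [30, 23, 24, 12, 20, 17, 21, 3, 5, 7, 10, 9, 1]

[30, 23, 24, 12, 20, 17, 21, 3, 5, 7, 10, 9, 1]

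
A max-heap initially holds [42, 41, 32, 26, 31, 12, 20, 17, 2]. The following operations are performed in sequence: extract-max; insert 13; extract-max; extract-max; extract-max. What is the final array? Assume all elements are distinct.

extract-max → returns 42:
  remove root 42; move last element 2 to root → [2, 41, 32, 26, 31, 12, 20, 17]
  2 vs larger child 41 at index 1, swap → [41, 2, 32, 26, 31, 12, 20, 17]
  2 vs larger child 31 at index 4, swap → [41, 31, 32, 26, 2, 12, 20, 17]
insert 13:
  append 13 at index 8 → [41, 31, 32, 26, 2, 12, 20, 17, 13] (no swap needed)
extract-max → returns 41:
  remove root 41; move last element 13 to root → [13, 31, 32, 26, 2, 12, 20, 17]
  13 vs larger child 32 at index 2, swap → [32, 31, 13, 26, 2, 12, 20, 17]
  13 vs larger child 20 at index 6, swap → [32, 31, 20, 26, 2, 12, 13, 17]
extract-max → returns 32:
  remove root 32; move last element 17 to root → [17, 31, 20, 26, 2, 12, 13]
  17 vs larger child 31 at index 1, swap → [31, 17, 20, 26, 2, 12, 13]
  17 vs larger child 26 at index 3, swap → [31, 26, 20, 17, 2, 12, 13]
extract-max → returns 31:
  remove root 31; move last element 13 to root → [13, 26, 20, 17, 2, 12]
  13 vs larger child 26 at index 1, swap → [26, 13, 20, 17, 2, 12]
  13 vs larger child 17 at index 3, swap → [26, 17, 20, 13, 2, 12]

[26, 17, 20, 13, 2, 12]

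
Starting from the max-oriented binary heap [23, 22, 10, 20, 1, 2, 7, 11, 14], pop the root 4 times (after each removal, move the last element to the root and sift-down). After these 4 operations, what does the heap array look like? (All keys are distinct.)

[11, 7, 10, 2, 1]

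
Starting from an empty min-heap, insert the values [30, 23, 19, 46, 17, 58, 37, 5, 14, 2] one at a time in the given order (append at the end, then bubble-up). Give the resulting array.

[2, 5, 23, 17, 14, 58, 37, 46, 19, 30]

Insert 30:
  append 30 at index 0 → [30] (no swap needed)
Insert 23:
  append 23 at index 1 → [30, 23]
  23 < parent 30 at index 0, swap → [23, 30]
Insert 19:
  append 19 at index 2 → [23, 30, 19]
  19 < parent 23 at index 0, swap → [19, 30, 23]
Insert 46:
  append 46 at index 3 → [19, 30, 23, 46] (no swap needed)
Insert 17:
  append 17 at index 4 → [19, 30, 23, 46, 17]
  17 < parent 30 at index 1, swap → [19, 17, 23, 46, 30]
  17 < parent 19 at index 0, swap → [17, 19, 23, 46, 30]
Insert 58:
  append 58 at index 5 → [17, 19, 23, 46, 30, 58] (no swap needed)
Insert 37:
  append 37 at index 6 → [17, 19, 23, 46, 30, 58, 37] (no swap needed)
Insert 5:
  append 5 at index 7 → [17, 19, 23, 46, 30, 58, 37, 5]
  5 < parent 46 at index 3, swap → [17, 19, 23, 5, 30, 58, 37, 46]
  5 < parent 19 at index 1, swap → [17, 5, 23, 19, 30, 58, 37, 46]
  5 < parent 17 at index 0, swap → [5, 17, 23, 19, 30, 58, 37, 46]
Insert 14:
  append 14 at index 8 → [5, 17, 23, 19, 30, 58, 37, 46, 14]
  14 < parent 19 at index 3, swap → [5, 17, 23, 14, 30, 58, 37, 46, 19]
  14 < parent 17 at index 1, swap → [5, 14, 23, 17, 30, 58, 37, 46, 19]
Insert 2:
  append 2 at index 9 → [5, 14, 23, 17, 30, 58, 37, 46, 19, 2]
  2 < parent 30 at index 4, swap → [5, 14, 23, 17, 2, 58, 37, 46, 19, 30]
  2 < parent 14 at index 1, swap → [5, 2, 23, 17, 14, 58, 37, 46, 19, 30]
  2 < parent 5 at index 0, swap → [2, 5, 23, 17, 14, 58, 37, 46, 19, 30]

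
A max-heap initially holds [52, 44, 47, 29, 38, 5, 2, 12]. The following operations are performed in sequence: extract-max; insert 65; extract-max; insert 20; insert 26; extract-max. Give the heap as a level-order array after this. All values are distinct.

extract-max → returns 52:
  remove root 52; move last element 12 to root → [12, 44, 47, 29, 38, 5, 2]
  12 vs larger child 47 at index 2, swap → [47, 44, 12, 29, 38, 5, 2]
insert 65:
  append 65 at index 7 → [47, 44, 12, 29, 38, 5, 2, 65]
  65 > parent 29 at index 3, swap → [47, 44, 12, 65, 38, 5, 2, 29]
  65 > parent 44 at index 1, swap → [47, 65, 12, 44, 38, 5, 2, 29]
  65 > parent 47 at index 0, swap → [65, 47, 12, 44, 38, 5, 2, 29]
extract-max → returns 65:
  remove root 65; move last element 29 to root → [29, 47, 12, 44, 38, 5, 2]
  29 vs larger child 47 at index 1, swap → [47, 29, 12, 44, 38, 5, 2]
  29 vs larger child 44 at index 3, swap → [47, 44, 12, 29, 38, 5, 2]
insert 20:
  append 20 at index 7 → [47, 44, 12, 29, 38, 5, 2, 20] (no swap needed)
insert 26:
  append 26 at index 8 → [47, 44, 12, 29, 38, 5, 2, 20, 26] (no swap needed)
extract-max → returns 47:
  remove root 47; move last element 26 to root → [26, 44, 12, 29, 38, 5, 2, 20]
  26 vs larger child 44 at index 1, swap → [44, 26, 12, 29, 38, 5, 2, 20]
  26 vs larger child 38 at index 4, swap → [44, 38, 12, 29, 26, 5, 2, 20]

[44, 38, 12, 29, 26, 5, 2, 20]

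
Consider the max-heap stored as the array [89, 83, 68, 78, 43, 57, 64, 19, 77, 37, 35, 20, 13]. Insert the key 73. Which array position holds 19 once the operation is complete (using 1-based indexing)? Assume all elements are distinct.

8

append 73 at index 14 → [89, 83, 68, 78, 43, 57, 64, 19, 77, 37, 35, 20, 13, 73]
73 > parent 64 at index 7, swap → [89, 83, 68, 78, 43, 57, 73, 19, 77, 37, 35, 20, 13, 64]
73 > parent 68 at index 3, swap → [89, 83, 73, 78, 43, 57, 68, 19, 77, 37, 35, 20, 13, 64]
resulting array: [89, 83, 73, 78, 43, 57, 68, 19, 77, 37, 35, 20, 13, 64]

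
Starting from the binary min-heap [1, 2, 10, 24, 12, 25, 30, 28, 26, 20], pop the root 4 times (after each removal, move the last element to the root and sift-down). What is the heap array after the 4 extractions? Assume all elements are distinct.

[20, 24, 25, 30, 28, 26]

extract-min #1 returns 1:
  remove root 1; move last element 20 to root → [20, 2, 10, 24, 12, 25, 30, 28, 26]
  20 vs smaller child 2 at index 1, swap → [2, 20, 10, 24, 12, 25, 30, 28, 26]
  20 vs smaller child 12 at index 4, swap → [2, 12, 10, 24, 20, 25, 30, 28, 26]
extract-min #2 returns 2:
  remove root 2; move last element 26 to root → [26, 12, 10, 24, 20, 25, 30, 28]
  26 vs smaller child 10 at index 2, swap → [10, 12, 26, 24, 20, 25, 30, 28]
  26 vs smaller child 25 at index 5, swap → [10, 12, 25, 24, 20, 26, 30, 28]
extract-min #3 returns 10:
  remove root 10; move last element 28 to root → [28, 12, 25, 24, 20, 26, 30]
  28 vs smaller child 12 at index 1, swap → [12, 28, 25, 24, 20, 26, 30]
  28 vs smaller child 20 at index 4, swap → [12, 20, 25, 24, 28, 26, 30]
extract-min #4 returns 12:
  remove root 12; move last element 30 to root → [30, 20, 25, 24, 28, 26]
  30 vs smaller child 20 at index 1, swap → [20, 30, 25, 24, 28, 26]
  30 vs smaller child 24 at index 3, swap → [20, 24, 25, 30, 28, 26]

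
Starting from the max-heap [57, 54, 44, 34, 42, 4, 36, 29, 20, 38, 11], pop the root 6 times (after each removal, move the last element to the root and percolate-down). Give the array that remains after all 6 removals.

extract-max #1 returns 57:
  remove root 57; move last element 11 to root → [11, 54, 44, 34, 42, 4, 36, 29, 20, 38]
  11 vs larger child 54 at index 1, swap → [54, 11, 44, 34, 42, 4, 36, 29, 20, 38]
  11 vs larger child 42 at index 4, swap → [54, 42, 44, 34, 11, 4, 36, 29, 20, 38]
  11 vs only child 38 at index 9, swap → [54, 42, 44, 34, 38, 4, 36, 29, 20, 11]
extract-max #2 returns 54:
  remove root 54; move last element 11 to root → [11, 42, 44, 34, 38, 4, 36, 29, 20]
  11 vs larger child 44 at index 2, swap → [44, 42, 11, 34, 38, 4, 36, 29, 20]
  11 vs larger child 36 at index 6, swap → [44, 42, 36, 34, 38, 4, 11, 29, 20]
extract-max #3 returns 44:
  remove root 44; move last element 20 to root → [20, 42, 36, 34, 38, 4, 11, 29]
  20 vs larger child 42 at index 1, swap → [42, 20, 36, 34, 38, 4, 11, 29]
  20 vs larger child 38 at index 4, swap → [42, 38, 36, 34, 20, 4, 11, 29]
extract-max #4 returns 42:
  remove root 42; move last element 29 to root → [29, 38, 36, 34, 20, 4, 11]
  29 vs larger child 38 at index 1, swap → [38, 29, 36, 34, 20, 4, 11]
  29 vs larger child 34 at index 3, swap → [38, 34, 36, 29, 20, 4, 11]
extract-max #5 returns 38:
  remove root 38; move last element 11 to root → [11, 34, 36, 29, 20, 4]
  11 vs larger child 36 at index 2, swap → [36, 34, 11, 29, 20, 4]
extract-max #6 returns 36:
  remove root 36; move last element 4 to root → [4, 34, 11, 29, 20]
  4 vs larger child 34 at index 1, swap → [34, 4, 11, 29, 20]
  4 vs larger child 29 at index 3, swap → [34, 29, 11, 4, 20]

[34, 29, 11, 4, 20]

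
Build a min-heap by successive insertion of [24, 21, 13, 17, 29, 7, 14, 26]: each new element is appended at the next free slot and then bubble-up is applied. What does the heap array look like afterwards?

[7, 17, 13, 24, 29, 21, 14, 26]

Insert 24:
  append 24 at index 0 → [24] (no swap needed)
Insert 21:
  append 21 at index 1 → [24, 21]
  21 < parent 24 at index 0, swap → [21, 24]
Insert 13:
  append 13 at index 2 → [21, 24, 13]
  13 < parent 21 at index 0, swap → [13, 24, 21]
Insert 17:
  append 17 at index 3 → [13, 24, 21, 17]
  17 < parent 24 at index 1, swap → [13, 17, 21, 24]
Insert 29:
  append 29 at index 4 → [13, 17, 21, 24, 29] (no swap needed)
Insert 7:
  append 7 at index 5 → [13, 17, 21, 24, 29, 7]
  7 < parent 21 at index 2, swap → [13, 17, 7, 24, 29, 21]
  7 < parent 13 at index 0, swap → [7, 17, 13, 24, 29, 21]
Insert 14:
  append 14 at index 6 → [7, 17, 13, 24, 29, 21, 14] (no swap needed)
Insert 26:
  append 26 at index 7 → [7, 17, 13, 24, 29, 21, 14, 26] (no swap needed)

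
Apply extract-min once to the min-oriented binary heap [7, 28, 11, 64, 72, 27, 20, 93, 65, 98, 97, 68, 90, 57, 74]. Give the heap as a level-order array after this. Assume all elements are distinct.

[11, 28, 20, 64, 72, 27, 57, 93, 65, 98, 97, 68, 90, 74]

remove root 7; move last element 74 to root → [74, 28, 11, 64, 72, 27, 20, 93, 65, 98, 97, 68, 90, 57]
74 vs smaller child 11 at index 2, swap → [11, 28, 74, 64, 72, 27, 20, 93, 65, 98, 97, 68, 90, 57]
74 vs smaller child 20 at index 6, swap → [11, 28, 20, 64, 72, 27, 74, 93, 65, 98, 97, 68, 90, 57]
74 vs only child 57 at index 13, swap → [11, 28, 20, 64, 72, 27, 57, 93, 65, 98, 97, 68, 90, 74]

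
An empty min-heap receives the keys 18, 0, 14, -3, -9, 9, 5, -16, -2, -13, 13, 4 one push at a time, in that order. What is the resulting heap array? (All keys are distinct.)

Insert 18:
  append 18 at index 0 → [18] (no swap needed)
Insert 0:
  append 0 at index 1 → [18, 0]
  0 < parent 18 at index 0, swap → [0, 18]
Insert 14:
  append 14 at index 2 → [0, 18, 14] (no swap needed)
Insert -3:
  append -3 at index 3 → [0, 18, 14, -3]
  -3 < parent 18 at index 1, swap → [0, -3, 14, 18]
  -3 < parent 0 at index 0, swap → [-3, 0, 14, 18]
Insert -9:
  append -9 at index 4 → [-3, 0, 14, 18, -9]
  -9 < parent 0 at index 1, swap → [-3, -9, 14, 18, 0]
  -9 < parent -3 at index 0, swap → [-9, -3, 14, 18, 0]
Insert 9:
  append 9 at index 5 → [-9, -3, 14, 18, 0, 9]
  9 < parent 14 at index 2, swap → [-9, -3, 9, 18, 0, 14]
Insert 5:
  append 5 at index 6 → [-9, -3, 9, 18, 0, 14, 5]
  5 < parent 9 at index 2, swap → [-9, -3, 5, 18, 0, 14, 9]
Insert -16:
  append -16 at index 7 → [-9, -3, 5, 18, 0, 14, 9, -16]
  -16 < parent 18 at index 3, swap → [-9, -3, 5, -16, 0, 14, 9, 18]
  -16 < parent -3 at index 1, swap → [-9, -16, 5, -3, 0, 14, 9, 18]
  -16 < parent -9 at index 0, swap → [-16, -9, 5, -3, 0, 14, 9, 18]
Insert -2:
  append -2 at index 8 → [-16, -9, 5, -3, 0, 14, 9, 18, -2] (no swap needed)
Insert -13:
  append -13 at index 9 → [-16, -9, 5, -3, 0, 14, 9, 18, -2, -13]
  -13 < parent 0 at index 4, swap → [-16, -9, 5, -3, -13, 14, 9, 18, -2, 0]
  -13 < parent -9 at index 1, swap → [-16, -13, 5, -3, -9, 14, 9, 18, -2, 0]
Insert 13:
  append 13 at index 10 → [-16, -13, 5, -3, -9, 14, 9, 18, -2, 0, 13] (no swap needed)
Insert 4:
  append 4 at index 11 → [-16, -13, 5, -3, -9, 14, 9, 18, -2, 0, 13, 4]
  4 < parent 14 at index 5, swap → [-16, -13, 5, -3, -9, 4, 9, 18, -2, 0, 13, 14]
  4 < parent 5 at index 2, swap → [-16, -13, 4, -3, -9, 5, 9, 18, -2, 0, 13, 14]

[-16, -13, 4, -3, -9, 5, 9, 18, -2, 0, 13, 14]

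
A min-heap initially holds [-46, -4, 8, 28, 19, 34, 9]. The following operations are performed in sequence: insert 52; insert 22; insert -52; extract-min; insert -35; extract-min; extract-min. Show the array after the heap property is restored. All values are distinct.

insert 52:
  append 52 at index 7 → [-46, -4, 8, 28, 19, 34, 9, 52] (no swap needed)
insert 22:
  append 22 at index 8 → [-46, -4, 8, 28, 19, 34, 9, 52, 22]
  22 < parent 28 at index 3, swap → [-46, -4, 8, 22, 19, 34, 9, 52, 28]
insert -52:
  append -52 at index 9 → [-46, -4, 8, 22, 19, 34, 9, 52, 28, -52]
  -52 < parent 19 at index 4, swap → [-46, -4, 8, 22, -52, 34, 9, 52, 28, 19]
  -52 < parent -4 at index 1, swap → [-46, -52, 8, 22, -4, 34, 9, 52, 28, 19]
  -52 < parent -46 at index 0, swap → [-52, -46, 8, 22, -4, 34, 9, 52, 28, 19]
extract-min → returns -52:
  remove root -52; move last element 19 to root → [19, -46, 8, 22, -4, 34, 9, 52, 28]
  19 vs smaller child -46 at index 1, swap → [-46, 19, 8, 22, -4, 34, 9, 52, 28]
  19 vs smaller child -4 at index 4, swap → [-46, -4, 8, 22, 19, 34, 9, 52, 28]
insert -35:
  append -35 at index 9 → [-46, -4, 8, 22, 19, 34, 9, 52, 28, -35]
  -35 < parent 19 at index 4, swap → [-46, -4, 8, 22, -35, 34, 9, 52, 28, 19]
  -35 < parent -4 at index 1, swap → [-46, -35, 8, 22, -4, 34, 9, 52, 28, 19]
extract-min → returns -46:
  remove root -46; move last element 19 to root → [19, -35, 8, 22, -4, 34, 9, 52, 28]
  19 vs smaller child -35 at index 1, swap → [-35, 19, 8, 22, -4, 34, 9, 52, 28]
  19 vs smaller child -4 at index 4, swap → [-35, -4, 8, 22, 19, 34, 9, 52, 28]
extract-min → returns -35:
  remove root -35; move last element 28 to root → [28, -4, 8, 22, 19, 34, 9, 52]
  28 vs smaller child -4 at index 1, swap → [-4, 28, 8, 22, 19, 34, 9, 52]
  28 vs smaller child 19 at index 4, swap → [-4, 19, 8, 22, 28, 34, 9, 52]

[-4, 19, 8, 22, 28, 34, 9, 52]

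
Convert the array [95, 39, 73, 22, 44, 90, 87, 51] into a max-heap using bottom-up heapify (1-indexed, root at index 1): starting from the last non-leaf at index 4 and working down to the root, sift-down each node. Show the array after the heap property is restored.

sift down from index 4:
  22 vs only child 51 at index 8, swap → [95, 39, 73, 51, 44, 90, 87, 22]
sift down from index 3:
  73 vs larger child 90 at index 6, swap → [95, 39, 90, 51, 44, 73, 87, 22]
sift down from index 2:
  39 vs larger child 51 at index 4, swap → [95, 51, 90, 39, 44, 73, 87, 22]
sift down from index 1: already satisfies heap property

[95, 51, 90, 39, 44, 73, 87, 22]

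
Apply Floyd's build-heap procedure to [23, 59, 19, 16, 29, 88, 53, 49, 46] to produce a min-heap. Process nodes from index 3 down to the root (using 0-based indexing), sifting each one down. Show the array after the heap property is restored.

sift down from index 3: already satisfies heap property
sift down from index 2: already satisfies heap property
sift down from index 1:
  59 vs smaller child 16 at index 3, swap → [23, 16, 19, 59, 29, 88, 53, 49, 46]
  59 vs smaller child 46 at index 8, swap → [23, 16, 19, 46, 29, 88, 53, 49, 59]
sift down from index 0:
  23 vs smaller child 16 at index 1, swap → [16, 23, 19, 46, 29, 88, 53, 49, 59]

[16, 23, 19, 46, 29, 88, 53, 49, 59]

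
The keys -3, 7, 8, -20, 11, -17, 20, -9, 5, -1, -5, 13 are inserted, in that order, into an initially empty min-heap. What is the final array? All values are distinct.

[-20, -9, -17, -3, -5, 8, 20, 7, 5, 11, -1, 13]

Insert -3:
  append -3 at index 0 → [-3] (no swap needed)
Insert 7:
  append 7 at index 1 → [-3, 7] (no swap needed)
Insert 8:
  append 8 at index 2 → [-3, 7, 8] (no swap needed)
Insert -20:
  append -20 at index 3 → [-3, 7, 8, -20]
  -20 < parent 7 at index 1, swap → [-3, -20, 8, 7]
  -20 < parent -3 at index 0, swap → [-20, -3, 8, 7]
Insert 11:
  append 11 at index 4 → [-20, -3, 8, 7, 11] (no swap needed)
Insert -17:
  append -17 at index 5 → [-20, -3, 8, 7, 11, -17]
  -17 < parent 8 at index 2, swap → [-20, -3, -17, 7, 11, 8]
Insert 20:
  append 20 at index 6 → [-20, -3, -17, 7, 11, 8, 20] (no swap needed)
Insert -9:
  append -9 at index 7 → [-20, -3, -17, 7, 11, 8, 20, -9]
  -9 < parent 7 at index 3, swap → [-20, -3, -17, -9, 11, 8, 20, 7]
  -9 < parent -3 at index 1, swap → [-20, -9, -17, -3, 11, 8, 20, 7]
Insert 5:
  append 5 at index 8 → [-20, -9, -17, -3, 11, 8, 20, 7, 5] (no swap needed)
Insert -1:
  append -1 at index 9 → [-20, -9, -17, -3, 11, 8, 20, 7, 5, -1]
  -1 < parent 11 at index 4, swap → [-20, -9, -17, -3, -1, 8, 20, 7, 5, 11]
Insert -5:
  append -5 at index 10 → [-20, -9, -17, -3, -1, 8, 20, 7, 5, 11, -5]
  -5 < parent -1 at index 4, swap → [-20, -9, -17, -3, -5, 8, 20, 7, 5, 11, -1]
Insert 13:
  append 13 at index 11 → [-20, -9, -17, -3, -5, 8, 20, 7, 5, 11, -1, 13] (no swap needed)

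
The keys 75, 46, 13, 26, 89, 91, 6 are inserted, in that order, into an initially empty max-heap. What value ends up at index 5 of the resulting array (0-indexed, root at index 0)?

13

Insert 75:
  append 75 at index 0 → [75] (no swap needed)
Insert 46:
  append 46 at index 1 → [75, 46] (no swap needed)
Insert 13:
  append 13 at index 2 → [75, 46, 13] (no swap needed)
Insert 26:
  append 26 at index 3 → [75, 46, 13, 26] (no swap needed)
Insert 89:
  append 89 at index 4 → [75, 46, 13, 26, 89]
  89 > parent 46 at index 1, swap → [75, 89, 13, 26, 46]
  89 > parent 75 at index 0, swap → [89, 75, 13, 26, 46]
Insert 91:
  append 91 at index 5 → [89, 75, 13, 26, 46, 91]
  91 > parent 13 at index 2, swap → [89, 75, 91, 26, 46, 13]
  91 > parent 89 at index 0, swap → [91, 75, 89, 26, 46, 13]
Insert 6:
  append 6 at index 6 → [91, 75, 89, 26, 46, 13, 6] (no swap needed)
resulting array: [91, 75, 89, 26, 46, 13, 6]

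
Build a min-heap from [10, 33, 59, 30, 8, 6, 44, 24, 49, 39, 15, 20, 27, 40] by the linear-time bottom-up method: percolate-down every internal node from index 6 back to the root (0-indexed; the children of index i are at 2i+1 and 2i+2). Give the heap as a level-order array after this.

[6, 8, 10, 24, 15, 20, 40, 30, 49, 39, 33, 59, 27, 44]

sift down from index 6:
  44 vs only child 40 at index 13, swap → [10, 33, 59, 30, 8, 6, 40, 24, 49, 39, 15, 20, 27, 44]
sift down from index 5: already satisfies heap property
sift down from index 4: already satisfies heap property
sift down from index 3:
  30 vs smaller child 24 at index 7, swap → [10, 33, 59, 24, 8, 6, 40, 30, 49, 39, 15, 20, 27, 44]
sift down from index 2:
  59 vs smaller child 6 at index 5, swap → [10, 33, 6, 24, 8, 59, 40, 30, 49, 39, 15, 20, 27, 44]
  59 vs smaller child 20 at index 11, swap → [10, 33, 6, 24, 8, 20, 40, 30, 49, 39, 15, 59, 27, 44]
sift down from index 1:
  33 vs smaller child 8 at index 4, swap → [10, 8, 6, 24, 33, 20, 40, 30, 49, 39, 15, 59, 27, 44]
  33 vs smaller child 15 at index 10, swap → [10, 8, 6, 24, 15, 20, 40, 30, 49, 39, 33, 59, 27, 44]
sift down from index 0:
  10 vs smaller child 6 at index 2, swap → [6, 8, 10, 24, 15, 20, 40, 30, 49, 39, 33, 59, 27, 44]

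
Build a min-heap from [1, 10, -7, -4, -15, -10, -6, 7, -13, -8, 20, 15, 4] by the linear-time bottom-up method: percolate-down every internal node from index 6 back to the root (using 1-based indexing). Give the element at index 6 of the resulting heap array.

-7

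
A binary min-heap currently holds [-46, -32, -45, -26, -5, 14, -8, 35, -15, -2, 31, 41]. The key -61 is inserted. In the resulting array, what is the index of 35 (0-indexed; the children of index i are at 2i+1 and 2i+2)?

append -61 at index 12 → [-46, -32, -45, -26, -5, 14, -8, 35, -15, -2, 31, 41, -61]
-61 < parent 14 at index 5, swap → [-46, -32, -45, -26, -5, -61, -8, 35, -15, -2, 31, 41, 14]
-61 < parent -45 at index 2, swap → [-46, -32, -61, -26, -5, -45, -8, 35, -15, -2, 31, 41, 14]
-61 < parent -46 at index 0, swap → [-61, -32, -46, -26, -5, -45, -8, 35, -15, -2, 31, 41, 14]
resulting array: [-61, -32, -46, -26, -5, -45, -8, 35, -15, -2, 31, 41, 14]

7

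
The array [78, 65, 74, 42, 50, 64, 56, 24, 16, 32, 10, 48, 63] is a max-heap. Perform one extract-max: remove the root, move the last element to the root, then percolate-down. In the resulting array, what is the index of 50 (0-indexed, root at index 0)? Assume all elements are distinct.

4

remove root 78; move last element 63 to root → [63, 65, 74, 42, 50, 64, 56, 24, 16, 32, 10, 48]
63 vs larger child 74 at index 2, swap → [74, 65, 63, 42, 50, 64, 56, 24, 16, 32, 10, 48]
63 vs larger child 64 at index 5, swap → [74, 65, 64, 42, 50, 63, 56, 24, 16, 32, 10, 48]
resulting array: [74, 65, 64, 42, 50, 63, 56, 24, 16, 32, 10, 48]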